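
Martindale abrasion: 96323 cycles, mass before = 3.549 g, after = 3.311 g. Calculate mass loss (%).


Formula: Mass loss% = ((m_before - m_after) / m_before) * 100
Step 1: Mass loss = 3.549 - 3.311 = 0.238 g
Step 2: Ratio = 0.238 / 3.549 = 0.0670611
Step 3: Mass loss% = 0.0670611 * 100 = 6.70611% ≈ 6.71%

6.71%


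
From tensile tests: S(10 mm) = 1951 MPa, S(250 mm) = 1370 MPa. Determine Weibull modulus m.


Formula: m = ln(L1/L2) / ln(S2/S1)
Step 1: ln(L1/L2) = ln(10/250) = -3.21888
Step 2: S2/S1 = 1370/1951 = 0.7022
Step 3: ln(S2/S1) = ln(0.7022) = -0.35354
Step 4: m = -3.21888 / -0.35354 = 9.10

9.10 (Weibull m)


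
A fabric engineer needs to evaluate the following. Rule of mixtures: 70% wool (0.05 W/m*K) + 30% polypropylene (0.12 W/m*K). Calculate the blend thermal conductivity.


Formula: Blend property = (fraction_A * property_A) + (fraction_B * property_B)
Step 1: Contribution A = 70/100 * 0.05 W/m*K = 0.035 W/m*K
Step 2: Contribution B = 30/100 * 0.12 W/m*K = 0.036 W/m*K
Step 3: Blend thermal conductivity = 0.035 + 0.036 = 0.071 W/m*K

0.071 W/m*K


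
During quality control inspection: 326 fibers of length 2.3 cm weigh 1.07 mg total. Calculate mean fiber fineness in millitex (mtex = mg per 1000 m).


Formula: fineness (mtex) = mass (mg) / total length (km) = (mass_mg / total_length_m) * 1000
Step 1: Convert fiber length: 2.3 cm = 0.023 m
Step 2: Total fiber length = 326 * 0.023 = 7.498 m
Step 3: Linear density = 1.07 mg / 7.498 m = 0.1427 mg/m
Step 4: fineness = 0.1427 * 1000 = 142.7 mtex

142.7 mtex


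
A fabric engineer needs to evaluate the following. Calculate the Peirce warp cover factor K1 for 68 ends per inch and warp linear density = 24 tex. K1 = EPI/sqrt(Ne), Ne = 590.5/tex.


Formula: K1 = EPI / sqrt(Ne), with Ne = 590.5 / tex_warp
Step 1: Ne = 590.5 / 24 = 24.604
Step 2: sqrt(Ne) = sqrt(24.604) = 4.9602
Step 3: K1 = 68 / 4.9602 = 13.7

13.7


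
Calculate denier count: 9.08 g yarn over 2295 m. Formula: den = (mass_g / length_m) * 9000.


Formula: den = (mass_g / length_m) * 9000
Substituting: den = (9.08 / 2295) * 9000
Intermediate: 9.08 / 2295 = 0.00395643 g/m
den = 0.00395643 * 9000 = 35.6 denier

35.6 denier


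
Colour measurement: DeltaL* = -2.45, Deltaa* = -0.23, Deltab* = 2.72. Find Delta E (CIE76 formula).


Formula: Delta E = sqrt(dL*^2 + da*^2 + db*^2)
Step 1: dL*^2 = (-2.45)^2 = 6.0025
Step 2: da*^2 = (-0.23)^2 = 0.0529
Step 3: db*^2 = 2.72^2 = 7.3984
Step 4: Sum = 6.0025 + 0.0529 + 7.3984 = 13.4538
Step 5: Delta E = sqrt(13.4538) = 3.67

3.67 Delta E


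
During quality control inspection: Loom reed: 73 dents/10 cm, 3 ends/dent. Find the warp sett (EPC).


Formula: EPC = (dents per 10 cm * ends per dent) / 10
Step 1: Total ends per 10 cm = 73 * 3 = 219
Step 2: EPC = 219 / 10 = 21.9 ends/cm

21.9 ends/cm


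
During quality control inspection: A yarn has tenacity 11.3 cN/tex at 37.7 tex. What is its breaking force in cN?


Formula: Breaking force = Tenacity * Linear density
F = 11.3 cN/tex * 37.7 tex
F = 426.01 cN

426.01 cN


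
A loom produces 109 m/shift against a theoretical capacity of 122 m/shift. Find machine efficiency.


Formula: Efficiency% = (Actual output / Theoretical output) * 100
Efficiency% = (109 / 122) * 100
Efficiency% = 0.893443 * 100 = 89.3443% ≈ 89.3%

89.3%


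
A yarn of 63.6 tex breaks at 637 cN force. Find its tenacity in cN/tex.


Formula: Tenacity = Breaking force / Linear density
Tenacity = 637 cN / 63.6 tex
Tenacity = 10.02 cN/tex

10.02 cN/tex


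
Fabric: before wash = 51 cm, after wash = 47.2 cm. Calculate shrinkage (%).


Formula: Shrinkage% = ((L_before - L_after) / L_before) * 100
Step 1: Shrinkage = 51 - 47.2 = 3.8 cm
Step 2: Shrinkage% = (3.8 / 51) * 100
Step 3: Shrinkage% = 0.07451 * 100 = 7.451% ≈ 7.5%

7.5%


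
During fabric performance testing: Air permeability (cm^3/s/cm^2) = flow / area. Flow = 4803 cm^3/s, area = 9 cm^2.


Formula: Air Permeability = Airflow / Test Area
AP = 4803 cm^3/s / 9 cm^2
AP = 533.7 cm^3/s/cm^2

533.7 cm^3/s/cm^2


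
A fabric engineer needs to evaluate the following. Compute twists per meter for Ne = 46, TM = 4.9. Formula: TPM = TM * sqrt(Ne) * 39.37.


Formula: TPM = TM * sqrt(Ne) * 39.37
Step 1: sqrt(Ne) = sqrt(46) = 6.7823
Step 2: TM * sqrt(Ne) = 4.9 * 6.7823 = 33.2333
Step 3: TPM = 33.2333 * 39.37 = 1308 twists/m

1308 twists/m


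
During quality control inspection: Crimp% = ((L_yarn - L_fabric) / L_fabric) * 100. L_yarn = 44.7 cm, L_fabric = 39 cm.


Formula: Crimp% = ((L_yarn - L_fabric) / L_fabric) * 100
Step 1: Extension = 44.7 - 39 = 5.7 cm
Step 2: Crimp% = (5.7 / 39) * 100
Step 3: Crimp% = 0.146154 * 100 = 14.6154% ≈ 14.6%

14.6%


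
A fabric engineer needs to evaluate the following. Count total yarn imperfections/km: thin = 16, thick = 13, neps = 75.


Formula: Total = thin places + thick places + neps
Total = 16 + 13 + 75
Total = 104 imperfections/km

104 imperfections/km


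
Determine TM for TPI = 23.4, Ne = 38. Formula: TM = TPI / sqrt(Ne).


Formula: TM = TPI / sqrt(Ne)
Step 1: sqrt(Ne) = sqrt(38) = 6.1644
Step 2: TM = 23.4 / 6.1644 = 3.80

3.80 TM


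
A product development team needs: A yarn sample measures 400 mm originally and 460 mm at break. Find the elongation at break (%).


Formula: Elongation (%) = ((L_break - L0) / L0) * 100
Step 1: Extension = 460 - 400 = 60 mm
Step 2: Elongation = (60 / 400) * 100
Step 3: Elongation = 0.15 * 100 = 15.0%

15.0%


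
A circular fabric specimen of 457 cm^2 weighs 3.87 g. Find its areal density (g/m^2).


Formula: GSM = mass_g / area_m2
Step 1: Convert area: 457 cm^2 = 457 / 10000 = 0.0457 m^2
Step 2: GSM = 3.87 g / 0.0457 m^2 = 84.7 g/m^2

84.7 g/m^2


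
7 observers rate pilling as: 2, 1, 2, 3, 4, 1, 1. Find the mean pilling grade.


Formula: Mean = sum / count
Sum = 2 + 1 + 2 + 3 + 4 + 1 + 1 = 14
Mean = 14 / 7 = 2.0

2.0


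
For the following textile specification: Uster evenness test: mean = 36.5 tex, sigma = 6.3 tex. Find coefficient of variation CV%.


Formula: CV% = (standard deviation / mean) * 100
Step 1: Ratio = 6.3 / 36.5 = 0.172603
Step 2: CV% = 0.172603 * 100 = 17.2603% ≈ 17.3%

17.3%


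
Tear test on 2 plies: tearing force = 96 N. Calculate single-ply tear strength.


Formula: Per-ply strength = Total force / Number of plies
Per-ply = 96 N / 2
Per-ply = 48 N

48 N


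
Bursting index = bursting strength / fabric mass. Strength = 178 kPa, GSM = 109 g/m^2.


Formula: Bursting Index = Bursting Strength / Fabric GSM
BI = 178 kPa / 109 g/m^2
BI = 1.633 kPa/(g/m^2)

1.633 kPa/(g/m^2)


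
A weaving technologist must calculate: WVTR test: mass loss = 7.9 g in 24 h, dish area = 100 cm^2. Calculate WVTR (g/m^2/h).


Formula: WVTR = mass_loss / (area * time)
Step 1: Convert area: 100 cm^2 = 0.01 m^2
Step 2: WVTR = 7.9 g / (0.01 m^2 * 24 h)
Step 3: WVTR = 7.9 / 0.24 = 32.9 g/m^2/h

32.9 g/m^2/h


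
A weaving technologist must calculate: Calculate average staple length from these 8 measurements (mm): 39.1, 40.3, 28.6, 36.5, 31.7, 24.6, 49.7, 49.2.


Formula: Mean = sum of lengths / count
Sum = 39.1 + 40.3 + 28.6 + 36.5 + 31.7 + 24.6 + 49.7 + 49.2
Sum = 299.7 mm
Mean = 299.7 / 8 = 37.46 mm

37.46 mm


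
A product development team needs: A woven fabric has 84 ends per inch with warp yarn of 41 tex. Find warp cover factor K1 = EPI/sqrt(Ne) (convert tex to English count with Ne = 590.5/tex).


Formula: K1 = EPI / sqrt(Ne), with Ne = 590.5 / tex_warp
Step 1: Ne = 590.5 / 41 = 14.402
Step 2: sqrt(Ne) = sqrt(14.402) = 3.795
Step 3: K1 = 84 / 3.795 = 22.1

22.1


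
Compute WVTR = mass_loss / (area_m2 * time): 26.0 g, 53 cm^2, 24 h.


Formula: WVTR = mass_loss / (area * time)
Step 1: Convert area: 53 cm^2 = 0.0053 m^2
Step 2: WVTR = 26.0 g / (0.0053 m^2 * 24 h)
Step 3: WVTR = 26.0 / 0.1272 = 204.4 g/m^2/h

204.4 g/m^2/h


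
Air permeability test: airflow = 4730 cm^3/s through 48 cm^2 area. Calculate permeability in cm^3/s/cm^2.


Formula: Air Permeability = Airflow / Test Area
AP = 4730 cm^3/s / 48 cm^2
AP = 98.5 cm^3/s/cm^2

98.5 cm^3/s/cm^2


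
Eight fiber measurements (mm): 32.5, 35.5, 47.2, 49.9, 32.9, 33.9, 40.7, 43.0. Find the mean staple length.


Formula: Mean = sum of lengths / count
Sum = 32.5 + 35.5 + 47.2 + 49.9 + 32.9 + 33.9 + 40.7 + 43.0
Sum = 315.6 mm
Mean = 315.6 / 8 = 39.45 mm

39.45 mm


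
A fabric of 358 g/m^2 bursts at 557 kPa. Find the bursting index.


Formula: Bursting Index = Bursting Strength / Fabric GSM
BI = 557 kPa / 358 g/m^2
BI = 1.556 kPa/(g/m^2)

1.556 kPa/(g/m^2)


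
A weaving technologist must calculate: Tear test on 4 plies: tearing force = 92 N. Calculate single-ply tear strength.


Formula: Per-ply strength = Total force / Number of plies
Per-ply = 92 N / 4
Per-ply = 23 N

23 N


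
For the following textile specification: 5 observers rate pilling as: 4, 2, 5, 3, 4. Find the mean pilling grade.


Formula: Mean = sum / count
Sum = 4 + 2 + 5 + 3 + 4 = 18
Mean = 18 / 5 = 3.6

3.6


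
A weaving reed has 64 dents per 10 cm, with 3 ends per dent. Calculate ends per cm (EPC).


Formula: EPC = (dents per 10 cm * ends per dent) / 10
Step 1: Total ends per 10 cm = 64 * 3 = 192
Step 2: EPC = 192 / 10 = 19.2 ends/cm

19.2 ends/cm


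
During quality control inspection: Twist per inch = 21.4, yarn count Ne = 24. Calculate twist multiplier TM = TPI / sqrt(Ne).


Formula: TM = TPI / sqrt(Ne)
Step 1: sqrt(Ne) = sqrt(24) = 4.899
Step 2: TM = 21.4 / 4.899 = 4.37

4.37 TM


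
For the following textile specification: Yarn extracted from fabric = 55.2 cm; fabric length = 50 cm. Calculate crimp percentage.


Formula: Crimp% = ((L_yarn - L_fabric) / L_fabric) * 100
Step 1: Extension = 55.2 - 50 = 5.2 cm
Step 2: Crimp% = (5.2 / 50) * 100
Step 3: Crimp% = 0.104 * 100 = 10.4%

10.4%


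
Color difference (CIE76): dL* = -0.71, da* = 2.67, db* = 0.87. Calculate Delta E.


Formula: Delta E = sqrt(dL*^2 + da*^2 + db*^2)
Step 1: dL*^2 = (-0.71)^2 = 0.5041
Step 2: da*^2 = 2.67^2 = 7.1289
Step 3: db*^2 = 0.87^2 = 0.7569
Step 4: Sum = 0.5041 + 7.1289 + 0.7569 = 8.3899
Step 5: Delta E = sqrt(8.3899) = 2.9

2.9 Delta E


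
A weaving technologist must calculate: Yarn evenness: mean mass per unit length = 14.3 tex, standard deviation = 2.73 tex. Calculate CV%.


Formula: CV% = (standard deviation / mean) * 100
Step 1: Ratio = 2.73 / 14.3 = 0.190909
Step 2: CV% = 0.190909 * 100 = 19.0909% ≈ 19.1%

19.1%


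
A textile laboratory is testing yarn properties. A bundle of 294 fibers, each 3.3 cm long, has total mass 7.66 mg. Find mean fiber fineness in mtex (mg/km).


Formula: fineness (mtex) = mass (mg) / total length (km) = (mass_mg / total_length_m) * 1000
Step 1: Convert fiber length: 3.3 cm = 0.033 m
Step 2: Total fiber length = 294 * 0.033 = 9.702 m
Step 3: Linear density = 7.66 mg / 9.702 m = 0.7895 mg/m
Step 4: fineness = 0.7895 * 1000 = 789.5 mtex

789.5 mtex


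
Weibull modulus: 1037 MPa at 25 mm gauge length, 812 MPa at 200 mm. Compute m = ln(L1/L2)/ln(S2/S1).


Formula: m = ln(L1/L2) / ln(S2/S1)
Step 1: ln(L1/L2) = ln(25/200) = -2.07944
Step 2: S2/S1 = 812/1037 = 0.78303
Step 3: ln(S2/S1) = ln(0.78303) = -0.24458
Step 4: m = -2.07944 / -0.24458 = 8.50

8.50 (Weibull m)


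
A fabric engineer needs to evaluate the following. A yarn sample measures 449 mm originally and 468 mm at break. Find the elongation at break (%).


Formula: Elongation (%) = ((L_break - L0) / L0) * 100
Step 1: Extension = 468 - 449 = 19 mm
Step 2: Elongation = (19 / 449) * 100
Step 3: Elongation = 0.042316 * 100 = 4.2316% ≈ 4.2%

4.2%


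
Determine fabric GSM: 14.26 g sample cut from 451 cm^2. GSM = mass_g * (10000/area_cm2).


Formula: GSM = mass_g / area_m2
Step 1: Convert area: 451 cm^2 = 451 / 10000 = 0.0451 m^2
Step 2: GSM = 14.26 g / 0.0451 m^2 = 316.2 g/m^2

316.2 g/m^2


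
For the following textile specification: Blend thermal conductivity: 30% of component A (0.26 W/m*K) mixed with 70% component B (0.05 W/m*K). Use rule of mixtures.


Formula: Blend property = (fraction_A * property_A) + (fraction_B * property_B)
Step 1: Contribution A = 30/100 * 0.26 W/m*K = 0.078 W/m*K
Step 2: Contribution B = 70/100 * 0.05 W/m*K = 0.035 W/m*K
Step 3: Blend thermal conductivity = 0.078 + 0.035 = 0.113 W/m*K

0.113 W/m*K


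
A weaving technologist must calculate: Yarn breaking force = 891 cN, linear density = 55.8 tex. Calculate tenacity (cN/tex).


Formula: Tenacity = Breaking force / Linear density
Tenacity = 891 cN / 55.8 tex
Tenacity = 15.97 cN/tex

15.97 cN/tex


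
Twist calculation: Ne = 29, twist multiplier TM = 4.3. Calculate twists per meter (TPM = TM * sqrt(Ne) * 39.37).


Formula: TPM = TM * sqrt(Ne) * 39.37
Step 1: sqrt(Ne) = sqrt(29) = 5.3852
Step 2: TM * sqrt(Ne) = 4.3 * 5.3852 = 23.1564
Step 3: TPM = 23.1564 * 39.37 = 912 twists/m

912 twists/m


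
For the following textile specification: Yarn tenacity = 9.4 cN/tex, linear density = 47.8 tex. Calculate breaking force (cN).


Formula: Breaking force = Tenacity * Linear density
F = 9.4 cN/tex * 47.8 tex
F = 449.32 cN

449.32 cN


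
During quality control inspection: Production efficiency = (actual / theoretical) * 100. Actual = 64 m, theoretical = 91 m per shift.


Formula: Efficiency% = (Actual output / Theoretical output) * 100
Efficiency% = (64 / 91) * 100
Efficiency% = 0.703297 * 100 = 70.3297% ≈ 70.3%

70.3%


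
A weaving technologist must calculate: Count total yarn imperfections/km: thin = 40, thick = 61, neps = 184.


Formula: Total = thin places + thick places + neps
Total = 40 + 61 + 184
Total = 285 imperfections/km

285 imperfections/km


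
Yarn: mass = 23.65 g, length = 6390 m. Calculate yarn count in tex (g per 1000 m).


Formula: Tex = (mass_g / length_m) * 1000
Substituting: Tex = (23.65 / 6390) * 1000
Intermediate: 23.65 / 6390 = 0.0037011 g/m
Tex = 0.0037011 * 1000 = 3.70 tex

3.70 tex


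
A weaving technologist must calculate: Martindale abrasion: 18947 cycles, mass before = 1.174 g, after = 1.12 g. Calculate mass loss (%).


Formula: Mass loss% = ((m_before - m_after) / m_before) * 100
Step 1: Mass loss = 1.174 - 1.12 = 0.054 g
Step 2: Ratio = 0.054 / 1.174 = 0.0459966
Step 3: Mass loss% = 0.0459966 * 100 = 4.59966% ≈ 4.60%

4.60%


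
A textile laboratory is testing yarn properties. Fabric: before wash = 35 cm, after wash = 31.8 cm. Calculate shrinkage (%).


Formula: Shrinkage% = ((L_before - L_after) / L_before) * 100
Step 1: Shrinkage = 35 - 31.8 = 3.2 cm
Step 2: Shrinkage% = (3.2 / 35) * 100
Step 3: Shrinkage% = 0.091429 * 100 = 9.1429% ≈ 9.1%

9.1%


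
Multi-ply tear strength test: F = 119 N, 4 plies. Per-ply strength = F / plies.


Formula: Per-ply strength = Total force / Number of plies
Per-ply = 119 N / 4
Per-ply = 29.75 N

29.75 N


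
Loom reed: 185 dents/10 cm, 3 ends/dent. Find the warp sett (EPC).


Formula: EPC = (dents per 10 cm * ends per dent) / 10
Step 1: Total ends per 10 cm = 185 * 3 = 555
Step 2: EPC = 555 / 10 = 55.5 ends/cm

55.5 ends/cm


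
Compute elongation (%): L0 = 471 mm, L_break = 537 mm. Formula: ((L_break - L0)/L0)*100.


Formula: Elongation (%) = ((L_break - L0) / L0) * 100
Step 1: Extension = 537 - 471 = 66 mm
Step 2: Elongation = (66 / 471) * 100
Step 3: Elongation = 0.140127 * 100 = 14.0127% ≈ 14.0%

14.0%


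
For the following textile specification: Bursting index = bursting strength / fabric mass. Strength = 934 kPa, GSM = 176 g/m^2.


Formula: Bursting Index = Bursting Strength / Fabric GSM
BI = 934 kPa / 176 g/m^2
BI = 5.307 kPa/(g/m^2)

5.307 kPa/(g/m^2)


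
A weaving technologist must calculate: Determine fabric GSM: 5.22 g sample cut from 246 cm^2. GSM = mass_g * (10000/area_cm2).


Formula: GSM = mass_g / area_m2
Step 1: Convert area: 246 cm^2 = 246 / 10000 = 0.0246 m^2
Step 2: GSM = 5.22 g / 0.0246 m^2 = 212.2 g/m^2

212.2 g/m^2


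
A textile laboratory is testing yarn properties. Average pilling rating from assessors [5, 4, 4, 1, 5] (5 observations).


Formula: Mean = sum / count
Sum = 5 + 4 + 4 + 1 + 5 = 19
Mean = 19 / 5 = 3.8

3.8


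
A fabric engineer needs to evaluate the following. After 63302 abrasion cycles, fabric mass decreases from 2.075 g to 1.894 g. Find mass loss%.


Formula: Mass loss% = ((m_before - m_after) / m_before) * 100
Step 1: Mass loss = 2.075 - 1.894 = 0.181 g
Step 2: Ratio = 0.181 / 2.075 = 0.0872289
Step 3: Mass loss% = 0.0872289 * 100 = 8.72289% ≈ 8.72%

8.72%


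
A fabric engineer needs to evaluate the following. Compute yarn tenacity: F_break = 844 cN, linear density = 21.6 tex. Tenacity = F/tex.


Formula: Tenacity = Breaking force / Linear density
Tenacity = 844 cN / 21.6 tex
Tenacity = 39.07 cN/tex

39.07 cN/tex


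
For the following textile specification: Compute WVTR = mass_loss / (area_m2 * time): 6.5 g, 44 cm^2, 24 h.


Formula: WVTR = mass_loss / (area * time)
Step 1: Convert area: 44 cm^2 = 0.0044 m^2
Step 2: WVTR = 6.5 g / (0.0044 m^2 * 24 h)
Step 3: WVTR = 6.5 / 0.1056 = 61.6 g/m^2/h

61.6 g/m^2/h


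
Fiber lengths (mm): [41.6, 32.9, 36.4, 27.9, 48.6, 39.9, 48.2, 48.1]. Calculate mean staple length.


Formula: Mean = sum of lengths / count
Sum = 41.6 + 32.9 + 36.4 + 27.9 + 48.6 + 39.9 + 48.2 + 48.1
Sum = 323.6 mm
Mean = 323.6 / 8 = 40.45 mm

40.45 mm


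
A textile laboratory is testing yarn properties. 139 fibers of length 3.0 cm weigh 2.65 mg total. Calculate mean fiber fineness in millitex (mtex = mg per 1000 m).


Formula: fineness (mtex) = mass (mg) / total length (km) = (mass_mg / total_length_m) * 1000
Step 1: Convert fiber length: 3.0 cm = 0.03 m
Step 2: Total fiber length = 139 * 0.03 = 4.17 m
Step 3: Linear density = 2.65 mg / 4.17 m = 0.6355 mg/m
Step 4: fineness = 0.6355 * 1000 = 635.5 mtex

635.5 mtex


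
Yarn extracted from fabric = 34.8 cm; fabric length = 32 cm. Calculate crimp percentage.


Formula: Crimp% = ((L_yarn - L_fabric) / L_fabric) * 100
Step 1: Extension = 34.8 - 32 = 2.8 cm
Step 2: Crimp% = (2.8 / 32) * 100
Step 3: Crimp% = 0.0875 * 100 = 8.75% ≈ 8.8%

8.8%


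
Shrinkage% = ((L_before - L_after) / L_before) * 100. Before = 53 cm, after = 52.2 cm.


Formula: Shrinkage% = ((L_before - L_after) / L_before) * 100
Step 1: Shrinkage = 53 - 52.2 = 0.8 cm
Step 2: Shrinkage% = (0.8 / 53) * 100
Step 3: Shrinkage% = 0.015094 * 100 = 1.5094% ≈ 1.5%

1.5%


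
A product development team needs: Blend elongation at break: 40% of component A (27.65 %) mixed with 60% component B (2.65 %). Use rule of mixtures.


Formula: Blend property = (fraction_A * property_A) + (fraction_B * property_B)
Step 1: Contribution A = 40/100 * 27.65 % = 11.06 %
Step 2: Contribution B = 60/100 * 2.65 % = 1.59 %
Step 3: Blend elongation at break = 11.06 + 1.59 = 12.65 %

12.65 %


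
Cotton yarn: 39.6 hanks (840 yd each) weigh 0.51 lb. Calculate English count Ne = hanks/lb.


Formula: Ne = hanks / mass_lb
Substituting: Ne = 39.6 / 0.51
Ne = 77.6

77.6 Ne


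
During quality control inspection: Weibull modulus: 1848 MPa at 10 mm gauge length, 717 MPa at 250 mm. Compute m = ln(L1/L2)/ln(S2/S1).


Formula: m = ln(L1/L2) / ln(S2/S1)
Step 1: ln(L1/L2) = ln(10/250) = -3.21888
Step 2: S2/S1 = 717/1848 = 0.38799
Step 3: ln(S2/S1) = ln(0.38799) = -0.94678
Step 4: m = -3.21888 / -0.94678 = 3.40

3.40 (Weibull m)


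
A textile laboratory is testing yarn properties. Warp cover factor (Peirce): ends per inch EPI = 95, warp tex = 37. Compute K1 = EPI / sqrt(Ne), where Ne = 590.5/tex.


Formula: K1 = EPI / sqrt(Ne), with Ne = 590.5 / tex_warp
Step 1: Ne = 590.5 / 37 = 15.959
Step 2: sqrt(Ne) = sqrt(15.959) = 3.9949
Step 3: K1 = 95 / 3.9949 = 23.8

23.8


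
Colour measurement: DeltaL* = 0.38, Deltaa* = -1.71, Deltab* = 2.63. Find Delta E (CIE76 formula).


Formula: Delta E = sqrt(dL*^2 + da*^2 + db*^2)
Step 1: dL*^2 = 0.38^2 = 0.1444
Step 2: da*^2 = (-1.71)^2 = 2.9241
Step 3: db*^2 = 2.63^2 = 6.9169
Step 4: Sum = 0.1444 + 2.9241 + 6.9169 = 9.9854
Step 5: Delta E = sqrt(9.9854) = 3.16

3.16 Delta E


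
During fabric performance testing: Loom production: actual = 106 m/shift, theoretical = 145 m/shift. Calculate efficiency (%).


Formula: Efficiency% = (Actual output / Theoretical output) * 100
Efficiency% = (106 / 145) * 100
Efficiency% = 0.731034 * 100 = 73.1034% ≈ 73.1%

73.1%


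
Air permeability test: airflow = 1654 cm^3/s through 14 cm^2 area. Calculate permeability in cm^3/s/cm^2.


Formula: Air Permeability = Airflow / Test Area
AP = 1654 cm^3/s / 14 cm^2
AP = 118.1 cm^3/s/cm^2

118.1 cm^3/s/cm^2


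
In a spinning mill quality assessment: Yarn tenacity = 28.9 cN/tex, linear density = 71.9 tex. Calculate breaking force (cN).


Formula: Breaking force = Tenacity * Linear density
F = 28.9 cN/tex * 71.9 tex
F = 2077.91 cN

2077.91 cN


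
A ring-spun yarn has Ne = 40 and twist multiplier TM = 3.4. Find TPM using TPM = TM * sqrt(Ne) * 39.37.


Formula: TPM = TM * sqrt(Ne) * 39.37
Step 1: sqrt(Ne) = sqrt(40) = 6.3246
Step 2: TM * sqrt(Ne) = 3.4 * 6.3246 = 21.5036
Step 3: TPM = 21.5036 * 39.37 = 847 twists/m

847 twists/m


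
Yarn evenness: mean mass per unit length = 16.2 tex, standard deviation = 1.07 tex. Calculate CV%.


Formula: CV% = (standard deviation / mean) * 100
Step 1: Ratio = 1.07 / 16.2 = 0.066049
Step 2: CV% = 0.066049 * 100 = 6.6049% ≈ 6.6%

6.6%


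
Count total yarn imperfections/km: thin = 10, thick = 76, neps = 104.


Formula: Total = thin places + thick places + neps
Total = 10 + 76 + 104
Total = 190 imperfections/km

190 imperfections/km


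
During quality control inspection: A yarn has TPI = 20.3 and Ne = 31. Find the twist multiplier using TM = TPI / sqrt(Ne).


Formula: TM = TPI / sqrt(Ne)
Step 1: sqrt(Ne) = sqrt(31) = 5.5678
Step 2: TM = 20.3 / 5.5678 = 3.65

3.65 TM


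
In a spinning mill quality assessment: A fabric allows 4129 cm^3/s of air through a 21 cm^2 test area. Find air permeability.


Formula: Air Permeability = Airflow / Test Area
AP = 4129 cm^3/s / 21 cm^2
AP = 196.6 cm^3/s/cm^2

196.6 cm^3/s/cm^2


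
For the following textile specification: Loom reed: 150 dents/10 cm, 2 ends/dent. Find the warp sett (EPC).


Formula: EPC = (dents per 10 cm * ends per dent) / 10
Step 1: Total ends per 10 cm = 150 * 2 = 300
Step 2: EPC = 300 / 10 = 30.0 ends/cm

30.0 ends/cm


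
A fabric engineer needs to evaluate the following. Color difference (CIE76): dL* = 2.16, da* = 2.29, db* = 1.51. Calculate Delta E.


Formula: Delta E = sqrt(dL*^2 + da*^2 + db*^2)
Step 1: dL*^2 = 2.16^2 = 4.6656
Step 2: da*^2 = 2.29^2 = 5.2441
Step 3: db*^2 = 1.51^2 = 2.2801
Step 4: Sum = 4.6656 + 5.2441 + 2.2801 = 12.1898
Step 5: Delta E = sqrt(12.1898) = 3.49

3.49 Delta E


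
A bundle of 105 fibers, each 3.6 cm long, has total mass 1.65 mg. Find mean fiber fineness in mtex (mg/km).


Formula: fineness (mtex) = mass (mg) / total length (km) = (mass_mg / total_length_m) * 1000
Step 1: Convert fiber length: 3.6 cm = 0.036 m
Step 2: Total fiber length = 105 * 0.036 = 3.78 m
Step 3: Linear density = 1.65 mg / 3.78 m = 0.4365 mg/m
Step 4: fineness = 0.4365 * 1000 = 436.5 mtex

436.5 mtex


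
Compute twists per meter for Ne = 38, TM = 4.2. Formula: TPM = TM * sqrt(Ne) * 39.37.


Formula: TPM = TM * sqrt(Ne) * 39.37
Step 1: sqrt(Ne) = sqrt(38) = 6.1644
Step 2: TM * sqrt(Ne) = 4.2 * 6.1644 = 25.8905
Step 3: TPM = 25.8905 * 39.37 = 1019 twists/m

1019 twists/m


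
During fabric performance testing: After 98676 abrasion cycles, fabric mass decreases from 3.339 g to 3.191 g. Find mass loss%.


Formula: Mass loss% = ((m_before - m_after) / m_before) * 100
Step 1: Mass loss = 3.339 - 3.191 = 0.148 g
Step 2: Ratio = 0.148 / 3.339 = 0.0443246
Step 3: Mass loss% = 0.0443246 * 100 = 4.43246% ≈ 4.43%

4.43%


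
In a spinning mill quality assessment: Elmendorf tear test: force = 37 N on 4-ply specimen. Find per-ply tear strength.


Formula: Per-ply strength = Total force / Number of plies
Per-ply = 37 N / 4
Per-ply = 9.25 N

9.25 N


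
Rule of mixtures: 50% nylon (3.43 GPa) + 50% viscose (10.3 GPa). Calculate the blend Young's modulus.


Formula: Blend property = (fraction_A * property_A) + (fraction_B * property_B)
Step 1: Contribution A = 50/100 * 3.43 GPa = 1.715 GPa
Step 2: Contribution B = 50/100 * 10.3 GPa = 5.15 GPa
Step 3: Blend Young's modulus = 1.715 + 5.15 = 6.865 GPa

6.865 GPa


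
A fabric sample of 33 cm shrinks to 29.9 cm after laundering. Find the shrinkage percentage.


Formula: Shrinkage% = ((L_before - L_after) / L_before) * 100
Step 1: Shrinkage = 33 - 29.9 = 3.1 cm
Step 2: Shrinkage% = (3.1 / 33) * 100
Step 3: Shrinkage% = 0.093939 * 100 = 9.3939% ≈ 9.4%

9.4%


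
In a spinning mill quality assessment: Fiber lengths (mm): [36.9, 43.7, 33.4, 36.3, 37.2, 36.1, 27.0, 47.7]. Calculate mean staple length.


Formula: Mean = sum of lengths / count
Sum = 36.9 + 43.7 + 33.4 + 36.3 + 37.2 + 36.1 + 27.0 + 47.7
Sum = 298.3 mm
Mean = 298.3 / 8 = 37.29 mm

37.29 mm


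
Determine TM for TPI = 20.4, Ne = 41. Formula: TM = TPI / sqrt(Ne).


Formula: TM = TPI / sqrt(Ne)
Step 1: sqrt(Ne) = sqrt(41) = 6.4031
Step 2: TM = 20.4 / 6.4031 = 3.19

3.19 TM


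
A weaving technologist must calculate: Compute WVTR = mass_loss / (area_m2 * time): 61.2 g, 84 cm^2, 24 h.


Formula: WVTR = mass_loss / (area * time)
Step 1: Convert area: 84 cm^2 = 0.0084 m^2
Step 2: WVTR = 61.2 g / (0.0084 m^2 * 24 h)
Step 3: WVTR = 61.2 / 0.2016 = 303.6 g/m^2/h

303.6 g/m^2/h


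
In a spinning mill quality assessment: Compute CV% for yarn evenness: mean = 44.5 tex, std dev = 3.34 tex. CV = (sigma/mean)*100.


Formula: CV% = (standard deviation / mean) * 100
Step 1: Ratio = 3.34 / 44.5 = 0.075056
Step 2: CV% = 0.075056 * 100 = 7.5056% ≈ 7.5%

7.5%


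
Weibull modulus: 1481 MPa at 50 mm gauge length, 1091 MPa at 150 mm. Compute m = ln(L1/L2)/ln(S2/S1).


Formula: m = ln(L1/L2) / ln(S2/S1)
Step 1: ln(L1/L2) = ln(50/150) = -1.09861
Step 2: S2/S1 = 1091/1481 = 0.73666
Step 3: ln(S2/S1) = ln(0.73666) = -0.30563
Step 4: m = -1.09861 / -0.30563 = 3.59

3.59 (Weibull m)


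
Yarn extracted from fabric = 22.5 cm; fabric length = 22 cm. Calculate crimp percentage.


Formula: Crimp% = ((L_yarn - L_fabric) / L_fabric) * 100
Step 1: Extension = 22.5 - 22 = 0.5 cm
Step 2: Crimp% = (0.5 / 22) * 100
Step 3: Crimp% = 0.022727 * 100 = 2.2727% ≈ 2.3%

2.3%


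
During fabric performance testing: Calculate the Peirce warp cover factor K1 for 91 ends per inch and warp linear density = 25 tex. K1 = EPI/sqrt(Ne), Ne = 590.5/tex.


Formula: K1 = EPI / sqrt(Ne), with Ne = 590.5 / tex_warp
Step 1: Ne = 590.5 / 25 = 23.62
Step 2: sqrt(Ne) = sqrt(23.62) = 4.86
Step 3: K1 = 91 / 4.86 = 18.7

18.7


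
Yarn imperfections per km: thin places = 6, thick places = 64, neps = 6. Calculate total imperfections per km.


Formula: Total = thin places + thick places + neps
Total = 6 + 64 + 6
Total = 76 imperfections/km

76 imperfections/km


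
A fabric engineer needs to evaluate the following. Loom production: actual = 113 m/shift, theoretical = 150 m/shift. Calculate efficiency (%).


Formula: Efficiency% = (Actual output / Theoretical output) * 100
Efficiency% = (113 / 150) * 100
Efficiency% = 0.753333 * 100 = 75.3333% ≈ 75.3%

75.3%


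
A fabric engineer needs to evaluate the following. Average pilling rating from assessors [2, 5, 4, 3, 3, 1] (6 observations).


Formula: Mean = sum / count
Sum = 2 + 5 + 4 + 3 + 3 + 1 = 18
Mean = 18 / 6 = 3.0

3.0


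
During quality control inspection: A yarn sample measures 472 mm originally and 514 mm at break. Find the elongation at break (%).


Formula: Elongation (%) = ((L_break - L0) / L0) * 100
Step 1: Extension = 514 - 472 = 42 mm
Step 2: Elongation = (42 / 472) * 100
Step 3: Elongation = 0.088983 * 100 = 8.8983% ≈ 8.9%

8.9%


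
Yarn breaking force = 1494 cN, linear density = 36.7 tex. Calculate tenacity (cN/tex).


Formula: Tenacity = Breaking force / Linear density
Tenacity = 1494 cN / 36.7 tex
Tenacity = 40.71 cN/tex

40.71 cN/tex


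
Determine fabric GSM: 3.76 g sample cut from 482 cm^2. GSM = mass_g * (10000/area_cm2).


Formula: GSM = mass_g / area_m2
Step 1: Convert area: 482 cm^2 = 482 / 10000 = 0.0482 m^2
Step 2: GSM = 3.76 g / 0.0482 m^2 = 78.0 g/m^2

78.0 g/m^2


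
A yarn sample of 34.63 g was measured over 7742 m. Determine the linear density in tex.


Formula: Tex = (mass_g / length_m) * 1000
Substituting: Tex = (34.63 / 7742) * 1000
Intermediate: 34.63 / 7742 = 0.004473 g/m
Tex = 0.004473 * 1000 = 4.47 tex

4.47 tex


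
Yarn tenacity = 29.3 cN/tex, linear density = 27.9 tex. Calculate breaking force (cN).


Formula: Breaking force = Tenacity * Linear density
F = 29.3 cN/tex * 27.9 tex
F = 817.47 cN

817.47 cN


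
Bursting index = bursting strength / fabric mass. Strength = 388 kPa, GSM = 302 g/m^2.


Formula: Bursting Index = Bursting Strength / Fabric GSM
BI = 388 kPa / 302 g/m^2
BI = 1.285 kPa/(g/m^2)

1.285 kPa/(g/m^2)


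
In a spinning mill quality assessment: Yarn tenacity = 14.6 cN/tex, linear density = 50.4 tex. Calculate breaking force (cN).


Formula: Breaking force = Tenacity * Linear density
F = 14.6 cN/tex * 50.4 tex
F = 735.84 cN

735.84 cN


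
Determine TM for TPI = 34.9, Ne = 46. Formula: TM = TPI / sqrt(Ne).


Formula: TM = TPI / sqrt(Ne)
Step 1: sqrt(Ne) = sqrt(46) = 6.7823
Step 2: TM = 34.9 / 6.7823 = 5.15

5.15 TM


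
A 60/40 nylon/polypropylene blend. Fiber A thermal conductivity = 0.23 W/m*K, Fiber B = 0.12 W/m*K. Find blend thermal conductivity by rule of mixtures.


Formula: Blend property = (fraction_A * property_A) + (fraction_B * property_B)
Step 1: Contribution A = 60/100 * 0.23 W/m*K = 0.138 W/m*K
Step 2: Contribution B = 40/100 * 0.12 W/m*K = 0.048 W/m*K
Step 3: Blend thermal conductivity = 0.138 + 0.048 = 0.186 W/m*K

0.186 W/m*K


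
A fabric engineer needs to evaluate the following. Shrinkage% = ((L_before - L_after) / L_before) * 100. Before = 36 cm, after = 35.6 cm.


Formula: Shrinkage% = ((L_before - L_after) / L_before) * 100
Step 1: Shrinkage = 36 - 35.6 = 0.4 cm
Step 2: Shrinkage% = (0.4 / 36) * 100
Step 3: Shrinkage% = 0.011111 * 100 = 1.1111% ≈ 1.1%

1.1%


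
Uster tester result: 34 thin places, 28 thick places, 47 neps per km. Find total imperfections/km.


Formula: Total = thin places + thick places + neps
Total = 34 + 28 + 47
Total = 109 imperfections/km

109 imperfections/km


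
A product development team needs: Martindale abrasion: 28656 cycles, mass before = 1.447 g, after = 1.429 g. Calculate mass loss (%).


Formula: Mass loss% = ((m_before - m_after) / m_before) * 100
Step 1: Mass loss = 1.447 - 1.429 = 0.018 g
Step 2: Ratio = 0.018 / 1.447 = 0.0124395
Step 3: Mass loss% = 0.0124395 * 100 = 1.24395% ≈ 1.24%

1.24%


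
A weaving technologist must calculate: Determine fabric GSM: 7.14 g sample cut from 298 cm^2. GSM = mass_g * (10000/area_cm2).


Formula: GSM = mass_g / area_m2
Step 1: Convert area: 298 cm^2 = 298 / 10000 = 0.0298 m^2
Step 2: GSM = 7.14 g / 0.0298 m^2 = 239.6 g/m^2

239.6 g/m^2


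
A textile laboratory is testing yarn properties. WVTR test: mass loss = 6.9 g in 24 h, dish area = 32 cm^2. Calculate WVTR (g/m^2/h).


Formula: WVTR = mass_loss / (area * time)
Step 1: Convert area: 32 cm^2 = 0.0032 m^2
Step 2: WVTR = 6.9 g / (0.0032 m^2 * 24 h)
Step 3: WVTR = 6.9 / 0.0768 = 89.8 g/m^2/h

89.8 g/m^2/h


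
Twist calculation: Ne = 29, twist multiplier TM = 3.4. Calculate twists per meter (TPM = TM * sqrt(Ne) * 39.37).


Formula: TPM = TM * sqrt(Ne) * 39.37
Step 1: sqrt(Ne) = sqrt(29) = 5.3852
Step 2: TM * sqrt(Ne) = 3.4 * 5.3852 = 18.3097
Step 3: TPM = 18.3097 * 39.37 = 721 twists/m

721 twists/m


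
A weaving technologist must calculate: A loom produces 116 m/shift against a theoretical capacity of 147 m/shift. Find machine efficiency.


Formula: Efficiency% = (Actual output / Theoretical output) * 100
Efficiency% = (116 / 147) * 100
Efficiency% = 0.789116 * 100 = 78.9116% ≈ 78.9%

78.9%


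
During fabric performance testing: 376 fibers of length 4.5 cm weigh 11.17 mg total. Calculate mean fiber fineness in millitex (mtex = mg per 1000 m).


Formula: fineness (mtex) = mass (mg) / total length (km) = (mass_mg / total_length_m) * 1000
Step 1: Convert fiber length: 4.5 cm = 0.045 m
Step 2: Total fiber length = 376 * 0.045 = 16.92 m
Step 3: Linear density = 11.17 mg / 16.92 m = 0.6602 mg/m
Step 4: fineness = 0.6602 * 1000 = 660.2 mtex

660.2 mtex


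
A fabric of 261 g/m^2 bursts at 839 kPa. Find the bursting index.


Formula: Bursting Index = Bursting Strength / Fabric GSM
BI = 839 kPa / 261 g/m^2
BI = 3.215 kPa/(g/m^2)

3.215 kPa/(g/m^2)


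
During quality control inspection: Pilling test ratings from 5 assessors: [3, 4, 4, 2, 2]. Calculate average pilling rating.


Formula: Mean = sum / count
Sum = 3 + 4 + 4 + 2 + 2 = 15
Mean = 15 / 5 = 3.0

3.0


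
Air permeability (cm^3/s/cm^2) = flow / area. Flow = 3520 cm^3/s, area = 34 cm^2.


Formula: Air Permeability = Airflow / Test Area
AP = 3520 cm^3/s / 34 cm^2
AP = 103.5 cm^3/s/cm^2

103.5 cm^3/s/cm^2


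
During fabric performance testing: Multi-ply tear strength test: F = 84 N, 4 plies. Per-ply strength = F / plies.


Formula: Per-ply strength = Total force / Number of plies
Per-ply = 84 N / 4
Per-ply = 21 N

21 N


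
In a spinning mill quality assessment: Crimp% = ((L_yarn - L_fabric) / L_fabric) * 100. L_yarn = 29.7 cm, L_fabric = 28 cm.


Formula: Crimp% = ((L_yarn - L_fabric) / L_fabric) * 100
Step 1: Extension = 29.7 - 28 = 1.7 cm
Step 2: Crimp% = (1.7 / 28) * 100
Step 3: Crimp% = 0.060714 * 100 = 6.0714% ≈ 6.1%

6.1%


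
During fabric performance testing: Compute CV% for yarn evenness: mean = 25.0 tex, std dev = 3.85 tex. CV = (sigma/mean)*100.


Formula: CV% = (standard deviation / mean) * 100
Step 1: Ratio = 3.85 / 25.0 = 0.154
Step 2: CV% = 0.154 * 100 = 15.4%

15.4%


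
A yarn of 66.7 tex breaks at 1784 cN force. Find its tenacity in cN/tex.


Formula: Tenacity = Breaking force / Linear density
Tenacity = 1784 cN / 66.7 tex
Tenacity = 26.75 cN/tex

26.75 cN/tex


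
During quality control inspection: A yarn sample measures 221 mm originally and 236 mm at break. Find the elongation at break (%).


Formula: Elongation (%) = ((L_break - L0) / L0) * 100
Step 1: Extension = 236 - 221 = 15 mm
Step 2: Elongation = (15 / 221) * 100
Step 3: Elongation = 0.067873 * 100 = 6.7873% ≈ 6.8%

6.8%


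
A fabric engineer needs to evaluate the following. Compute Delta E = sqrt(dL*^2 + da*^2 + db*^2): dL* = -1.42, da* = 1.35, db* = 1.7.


Formula: Delta E = sqrt(dL*^2 + da*^2 + db*^2)
Step 1: dL*^2 = (-1.42)^2 = 2.0164
Step 2: da*^2 = 1.35^2 = 1.8225
Step 3: db*^2 = 1.7^2 = 2.89
Step 4: Sum = 2.0164 + 1.8225 + 2.89 = 6.7289
Step 5: Delta E = sqrt(6.7289) = 2.59

2.59 Delta E


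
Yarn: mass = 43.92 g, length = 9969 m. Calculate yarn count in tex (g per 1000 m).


Formula: Tex = (mass_g / length_m) * 1000
Substituting: Tex = (43.92 / 9969) * 1000
Intermediate: 43.92 / 9969 = 0.00440566 g/m
Tex = 0.00440566 * 1000 = 4.41 tex

4.41 tex


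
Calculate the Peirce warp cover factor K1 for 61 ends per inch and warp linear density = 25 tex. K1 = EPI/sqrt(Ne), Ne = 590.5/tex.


Formula: K1 = EPI / sqrt(Ne), with Ne = 590.5 / tex_warp
Step 1: Ne = 590.5 / 25 = 23.62
Step 2: sqrt(Ne) = sqrt(23.62) = 4.86
Step 3: K1 = 61 / 4.86 = 12.6

12.6


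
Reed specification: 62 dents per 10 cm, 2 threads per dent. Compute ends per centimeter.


Formula: EPC = (dents per 10 cm * ends per dent) / 10
Step 1: Total ends per 10 cm = 62 * 2 = 124
Step 2: EPC = 124 / 10 = 12.4 ends/cm

12.4 ends/cm


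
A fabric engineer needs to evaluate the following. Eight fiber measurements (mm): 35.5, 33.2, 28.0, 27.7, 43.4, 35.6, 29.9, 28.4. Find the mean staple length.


Formula: Mean = sum of lengths / count
Sum = 35.5 + 33.2 + 28.0 + 27.7 + 43.4 + 35.6 + 29.9 + 28.4
Sum = 261.7 mm
Mean = 261.7 / 8 = 32.71 mm

32.71 mm


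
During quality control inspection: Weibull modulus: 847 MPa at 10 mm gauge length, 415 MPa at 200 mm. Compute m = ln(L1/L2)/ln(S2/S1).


Formula: m = ln(L1/L2) / ln(S2/S1)
Step 1: ln(L1/L2) = ln(10/200) = -2.99573
Step 2: S2/S1 = 415/847 = 0.48996
Step 3: ln(S2/S1) = ln(0.48996) = -0.71343
Step 4: m = -2.99573 / -0.71343 = 4.20

4.20 (Weibull m)


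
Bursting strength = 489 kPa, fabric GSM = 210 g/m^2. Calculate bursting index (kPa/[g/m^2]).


Formula: Bursting Index = Bursting Strength / Fabric GSM
BI = 489 kPa / 210 g/m^2
BI = 2.329 kPa/(g/m^2)

2.329 kPa/(g/m^2)


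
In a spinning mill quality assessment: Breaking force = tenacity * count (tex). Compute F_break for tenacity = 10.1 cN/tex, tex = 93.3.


Formula: Breaking force = Tenacity * Linear density
F = 10.1 cN/tex * 93.3 tex
F = 942.33 cN

942.33 cN


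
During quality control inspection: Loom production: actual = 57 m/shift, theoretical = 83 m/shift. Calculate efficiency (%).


Formula: Efficiency% = (Actual output / Theoretical output) * 100
Efficiency% = (57 / 83) * 100
Efficiency% = 0.686747 * 100 = 68.6747% ≈ 68.7%

68.7%


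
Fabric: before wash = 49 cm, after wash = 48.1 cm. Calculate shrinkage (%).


Formula: Shrinkage% = ((L_before - L_after) / L_before) * 100
Step 1: Shrinkage = 49 - 48.1 = 0.9 cm
Step 2: Shrinkage% = (0.9 / 49) * 100
Step 3: Shrinkage% = 0.018367 * 100 = 1.8367% ≈ 1.8%

1.8%


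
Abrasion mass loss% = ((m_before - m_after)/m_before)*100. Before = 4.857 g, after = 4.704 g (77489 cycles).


Formula: Mass loss% = ((m_before - m_after) / m_before) * 100
Step 1: Mass loss = 4.857 - 4.704 = 0.153 g
Step 2: Ratio = 0.153 / 4.857 = 0.0315009
Step 3: Mass loss% = 0.0315009 * 100 = 3.15009% ≈ 3.15%

3.15%


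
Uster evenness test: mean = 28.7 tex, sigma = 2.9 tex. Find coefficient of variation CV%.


Formula: CV% = (standard deviation / mean) * 100
Step 1: Ratio = 2.9 / 28.7 = 0.101045
Step 2: CV% = 0.101045 * 100 = 10.1045% ≈ 10.1%

10.1%


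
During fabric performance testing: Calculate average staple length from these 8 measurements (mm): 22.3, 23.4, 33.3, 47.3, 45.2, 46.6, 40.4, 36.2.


Formula: Mean = sum of lengths / count
Sum = 22.3 + 23.4 + 33.3 + 47.3 + 45.2 + 46.6 + 40.4 + 36.2
Sum = 294.7 mm
Mean = 294.7 / 8 = 36.84 mm

36.84 mm


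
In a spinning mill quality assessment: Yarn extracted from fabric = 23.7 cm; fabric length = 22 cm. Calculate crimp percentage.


Formula: Crimp% = ((L_yarn - L_fabric) / L_fabric) * 100
Step 1: Extension = 23.7 - 22 = 1.7 cm
Step 2: Crimp% = (1.7 / 22) * 100
Step 3: Crimp% = 0.077273 * 100 = 7.7273% ≈ 7.7%

7.7%


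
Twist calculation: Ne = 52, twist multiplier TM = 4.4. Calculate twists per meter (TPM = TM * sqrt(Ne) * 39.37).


Formula: TPM = TM * sqrt(Ne) * 39.37
Step 1: sqrt(Ne) = sqrt(52) = 7.2111
Step 2: TM * sqrt(Ne) = 4.4 * 7.2111 = 31.7288
Step 3: TPM = 31.7288 * 39.37 = 1249 twists/m

1249 twists/m


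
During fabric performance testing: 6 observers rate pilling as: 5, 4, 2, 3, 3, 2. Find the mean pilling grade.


Formula: Mean = sum / count
Sum = 5 + 4 + 2 + 3 + 3 + 2 = 19
Mean = 19 / 6 = 3.2

3.2


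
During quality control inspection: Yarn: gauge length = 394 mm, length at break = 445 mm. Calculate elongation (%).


Formula: Elongation (%) = ((L_break - L0) / L0) * 100
Step 1: Extension = 445 - 394 = 51 mm
Step 2: Elongation = (51 / 394) * 100
Step 3: Elongation = 0.129442 * 100 = 12.9442% ≈ 12.9%

12.9%


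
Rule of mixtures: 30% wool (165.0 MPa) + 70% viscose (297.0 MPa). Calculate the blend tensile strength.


Formula: Blend property = (fraction_A * property_A) + (fraction_B * property_B)
Step 1: Contribution A = 30/100 * 165.0 MPa = 49.5 MPa
Step 2: Contribution B = 70/100 * 297.0 MPa = 207.9 MPa
Step 3: Blend tensile strength = 49.5 + 207.9 = 257.4 MPa

257.4 MPa
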